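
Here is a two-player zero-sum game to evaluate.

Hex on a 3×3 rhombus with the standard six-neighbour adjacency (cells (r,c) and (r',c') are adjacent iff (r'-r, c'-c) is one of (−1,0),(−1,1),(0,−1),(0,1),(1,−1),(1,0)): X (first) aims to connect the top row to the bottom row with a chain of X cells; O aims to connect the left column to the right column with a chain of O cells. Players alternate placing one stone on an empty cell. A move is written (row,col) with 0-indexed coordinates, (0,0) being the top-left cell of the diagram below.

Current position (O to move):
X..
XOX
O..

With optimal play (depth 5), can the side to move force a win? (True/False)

O winning at [X../XOX/O..]: True

ply 1, O at X../XOX/O.. | (0,1)=-1→XO./XOX/O..; (0,2)=+1→X.O/XOX/O..*; (2,1)=+1→X../XOX/OO.; (2,2)=+1→X../XOX/O.O
ply 2: X.O/XOX/O.. is terminal -1 (X); from X../XOX/O.. depth 5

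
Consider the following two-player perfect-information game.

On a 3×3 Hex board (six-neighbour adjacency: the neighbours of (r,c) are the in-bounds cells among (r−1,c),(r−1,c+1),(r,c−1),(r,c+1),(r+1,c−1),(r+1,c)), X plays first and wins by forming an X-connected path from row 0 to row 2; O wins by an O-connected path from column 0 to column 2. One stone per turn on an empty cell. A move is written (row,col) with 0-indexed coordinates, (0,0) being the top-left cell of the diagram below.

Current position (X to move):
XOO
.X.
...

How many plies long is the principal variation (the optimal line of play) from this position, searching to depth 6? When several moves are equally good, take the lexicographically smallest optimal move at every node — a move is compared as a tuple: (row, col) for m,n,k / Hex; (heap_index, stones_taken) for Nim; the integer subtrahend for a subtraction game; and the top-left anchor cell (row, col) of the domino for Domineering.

PV length from [XOO/.X./...]: 3 plies

ply 1, X at XOO/.X./... | (1,0)=+1→XOO/XX./...*; (1,2)=-1→XOO/.XX/...; (2,0)=-1→XOO/.X./X..; (2,1)=-1→XOO/.X./.X.; (2,2)=-1→XOO/.X./..X
ply 2, O at XOO/XX./... | (1,2)=-1→XOO/XXO/...*; (2,0)=-1→XOO/XX./O..; (2,1)=-1→XOO/XX./.O.; (2,2)=-1→XOO/XX./..O
ply 3, X at XOO/XXO/... | (2,0)=+1→XOO/XXO/X..*; (2,1)=+1→XOO/XXO/.X.; (2,2)=+1→XOO/XXO/..X
ply 4: XOO/XXO/X.. is terminal -1 (O); from XOO/.X./... depth 6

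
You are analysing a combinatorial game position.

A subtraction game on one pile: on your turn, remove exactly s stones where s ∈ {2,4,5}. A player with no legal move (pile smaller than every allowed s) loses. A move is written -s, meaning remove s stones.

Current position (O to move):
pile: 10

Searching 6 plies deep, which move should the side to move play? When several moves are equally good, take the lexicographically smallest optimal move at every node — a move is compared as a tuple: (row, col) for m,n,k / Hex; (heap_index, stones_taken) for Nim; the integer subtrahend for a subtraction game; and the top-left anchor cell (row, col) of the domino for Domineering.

O's best at [10]: -2

p1 O@[10]: -2[8]+1* -4[6]-1 -5[5]-1
p2 X@[8]: -2[6]-1* -4[4]-1 -5[3]-1
p3 O@[6]: -2[4]-1 -4[2]-1 -5[1]+1*
p4 X@[1] terminal -1; root [10] d6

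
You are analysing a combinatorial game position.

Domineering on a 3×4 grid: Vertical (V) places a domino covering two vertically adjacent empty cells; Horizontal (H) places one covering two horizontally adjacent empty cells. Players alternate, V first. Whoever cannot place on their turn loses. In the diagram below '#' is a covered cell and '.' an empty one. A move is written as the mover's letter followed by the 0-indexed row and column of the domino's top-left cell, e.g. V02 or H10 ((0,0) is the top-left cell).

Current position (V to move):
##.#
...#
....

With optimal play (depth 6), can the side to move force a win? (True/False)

[##.#/...#/....] V move#1: V02:-1/####/..##/...., V10:-1/##.#/#..#/#..., V11:+1/##.#/.#.#/.#..*, V12:-1/##.#/..##/..#.
[##.#/.#.#/.#..] H move#2: H22:-1/##.#/.#.#/.###*
[##.#/.#.#/.###] V move#3: V02:+1/####/.###/.###*, V10:+1/##.#/##.#/####
[####/.###/.###] end (terminal -1, H#4); searched ##.#/...#/.... to 6

V winning at [##.#/...#/....]: True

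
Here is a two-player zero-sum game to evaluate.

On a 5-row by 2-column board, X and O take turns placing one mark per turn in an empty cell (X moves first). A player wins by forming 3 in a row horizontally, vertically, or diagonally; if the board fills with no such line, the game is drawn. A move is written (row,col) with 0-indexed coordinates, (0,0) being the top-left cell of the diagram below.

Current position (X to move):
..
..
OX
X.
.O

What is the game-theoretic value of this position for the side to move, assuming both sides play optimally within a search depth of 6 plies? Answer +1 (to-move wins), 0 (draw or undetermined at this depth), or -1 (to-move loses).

p1 X@[../../OX/X./.O]: (0,0)[X./../OX/X./.O]+0 (0,1)[.X/../OX/X./.O]+0 (1,0)[../X./OX/X./.O]+0 (1,1)[../.X/OX/X./.O]+1* (3,1)[../../OX/XX/.O]+0 (4,0)[../../OX/X./XO]+0
p2 O@[../.X/OX/X./.O]: (0,0)[O./.X/OX/X./.O]-1* (0,1)[.O/.X/OX/X./.O]-1 (1,0)[../OX/OX/X./.O]-1 (3,1)[../.X/OX/XO/.O]-1 (4,0)[../.X/OX/X./OO]-1
p3 X@[O./.X/OX/X./.O]: (0,1)[OX/.X/OX/X./.O]+1* (1,0)[O./XX/OX/X./.O]+1 (3,1)[O./.X/OX/XX/.O]+1 (4,0)[O./.X/OX/X./XO]-1
p4 O@[OX/.X/OX/X./.O] terminal -1; root [../../OX/X./.O] d6

value(../../OX/X./.O, X) = +1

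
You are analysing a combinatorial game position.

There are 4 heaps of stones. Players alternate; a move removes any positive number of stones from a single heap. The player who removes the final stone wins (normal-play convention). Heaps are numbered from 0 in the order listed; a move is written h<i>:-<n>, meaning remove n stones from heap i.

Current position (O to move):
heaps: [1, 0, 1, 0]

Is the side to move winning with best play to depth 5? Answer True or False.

O winning at [(1,0,1,0)]: False

p1 O@[(1,0,1,0)]: h0:-1[(0,0,1,0)]-1* h2:-1[(1,0,0,0)]-1
p2 X@[(0,0,1,0)]: h2:-1[(0,0,0,0)]+1*
p3 O@[(0,0,0,0)] terminal -1; root [(1,0,1,0)] d5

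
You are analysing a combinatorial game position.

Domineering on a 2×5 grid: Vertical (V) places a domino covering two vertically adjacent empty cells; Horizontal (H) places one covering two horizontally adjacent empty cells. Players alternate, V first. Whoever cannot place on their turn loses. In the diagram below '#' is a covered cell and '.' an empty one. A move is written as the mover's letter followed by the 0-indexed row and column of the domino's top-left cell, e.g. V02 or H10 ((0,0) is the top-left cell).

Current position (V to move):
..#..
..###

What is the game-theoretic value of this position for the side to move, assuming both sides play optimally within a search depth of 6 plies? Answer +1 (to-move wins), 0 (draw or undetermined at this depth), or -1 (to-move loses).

value(..#../..###, V) = +1

[..#../..###] V move#1: V00:+1/#.#../#.###*, V01:+1/.##../.####
[#.#../#.###] H move#2: H03:-1/#.###/#.###*
[#.###/#.###] V move#3: V01:+1/#####/#####*
[#####/#####] end (terminal -1, H#4); searched ..#../..### to 6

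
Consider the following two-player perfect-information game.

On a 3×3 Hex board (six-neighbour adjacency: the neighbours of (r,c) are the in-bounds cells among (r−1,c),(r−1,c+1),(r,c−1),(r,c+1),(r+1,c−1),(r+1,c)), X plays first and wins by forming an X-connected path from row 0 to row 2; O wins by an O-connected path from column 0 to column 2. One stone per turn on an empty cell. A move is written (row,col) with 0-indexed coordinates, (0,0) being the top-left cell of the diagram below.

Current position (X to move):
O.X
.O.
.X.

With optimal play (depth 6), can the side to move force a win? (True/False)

X winning at [O.X/.O./.X.]: True

ply 1, X at O.X/.O./.X. | (0,1)=-1→OXX/.O./.X.; (1,0)=-1→O.X/XO./.X.; (1,2)=+1→O.X/.OX/.X.*; (2,0)=-1→O.X/.O./XX.; (2,2)=-1→O.X/.O./.XX
ply 2: O.X/.OX/.X. is terminal -1 (O); from O.X/.O./.X. depth 6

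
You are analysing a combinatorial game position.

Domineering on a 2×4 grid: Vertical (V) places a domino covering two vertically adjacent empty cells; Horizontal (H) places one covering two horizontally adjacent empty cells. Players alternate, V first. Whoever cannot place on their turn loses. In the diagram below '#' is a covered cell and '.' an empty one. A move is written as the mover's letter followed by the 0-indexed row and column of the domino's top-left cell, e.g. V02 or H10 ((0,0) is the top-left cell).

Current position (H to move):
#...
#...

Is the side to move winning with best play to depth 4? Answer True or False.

ply 1, H at #.../#... | H01=+1→###./#...*; H02=+1→#.##/#...; H11=+1→#.../###.; H12=+1→#.../#.##
ply 2, V at ###./#... | V03=-1→####/#..#*
ply 3, H at ####/#..# | H11=+1→####/####*
ply 4: ####/#### is terminal -1 (V); from #.../#... depth 4

H winning at [#.../#...]: True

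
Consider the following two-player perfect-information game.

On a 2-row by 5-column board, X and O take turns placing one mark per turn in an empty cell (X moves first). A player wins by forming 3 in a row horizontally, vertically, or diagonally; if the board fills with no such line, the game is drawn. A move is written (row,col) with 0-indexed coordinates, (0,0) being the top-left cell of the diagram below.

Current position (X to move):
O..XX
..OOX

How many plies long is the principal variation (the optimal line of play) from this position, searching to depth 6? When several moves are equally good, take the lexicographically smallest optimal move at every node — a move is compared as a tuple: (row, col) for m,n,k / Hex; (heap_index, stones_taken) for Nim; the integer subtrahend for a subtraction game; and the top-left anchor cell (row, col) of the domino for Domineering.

[O..XX/..OOX] X move#1: (0,1):-1/OX.XX/..OOX, (0,2):+1/O.XXX/..OOX*, (1,0):-1/O..XX/X.OOX, (1,1):+0/O..XX/.XOOX
[O.XXX/..OOX] end (terminal -1, O#2); searched O..XX/..OOX to 6

PV length from [O..XX/..OOX]: 1 ply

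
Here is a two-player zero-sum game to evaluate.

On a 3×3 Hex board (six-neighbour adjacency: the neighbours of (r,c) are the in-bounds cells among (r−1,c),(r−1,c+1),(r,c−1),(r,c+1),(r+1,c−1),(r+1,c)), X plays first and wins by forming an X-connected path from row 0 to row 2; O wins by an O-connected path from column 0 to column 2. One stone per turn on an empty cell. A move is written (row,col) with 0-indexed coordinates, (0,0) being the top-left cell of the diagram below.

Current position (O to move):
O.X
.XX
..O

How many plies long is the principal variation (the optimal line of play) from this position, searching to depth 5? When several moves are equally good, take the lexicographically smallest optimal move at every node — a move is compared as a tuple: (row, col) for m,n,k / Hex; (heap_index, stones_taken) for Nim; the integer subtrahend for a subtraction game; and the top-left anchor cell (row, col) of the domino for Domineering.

[O.X/.XX/..O] O move#1: (0,1):-1/OOX/.XX/..O*, (1,0):-1/O.X/OXX/..O, (2,0):-1/O.X/.XX/O.O, (2,1):-1/O.X/.XX/.OO
[OOX/.XX/..O] X move#2: (1,0):+1/OOX/XXX/..O*, (2,0):+1/OOX/.XX/X.O, (2,1):+1/OOX/.XX/.XO
[OOX/XXX/..O] O move#3: (2,0):-1/OOX/XXX/O.O*, (2,1):-1/OOX/XXX/.OO
[OOX/XXX/O.O] X move#4: (2,1):+1/OOX/XXX/OXO*
[OOX/XXX/OXO] end (terminal -1, O#5); searched O.X/.XX/..O to 5

PV length from [O.X/.XX/..O]: 4 plies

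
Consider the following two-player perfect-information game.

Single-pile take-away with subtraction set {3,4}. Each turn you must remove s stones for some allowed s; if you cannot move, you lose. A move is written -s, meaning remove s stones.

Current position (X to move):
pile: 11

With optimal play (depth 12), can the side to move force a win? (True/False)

p1 X@[11]: -3[8]+1* -4[7]+1
p2 O@[8]: -3[5]-1* -4[4]-1
p3 X@[5]: -3[2]+1* -4[1]+1
p4 O@[2] terminal -1; root [11] d12

X winning at [11]: True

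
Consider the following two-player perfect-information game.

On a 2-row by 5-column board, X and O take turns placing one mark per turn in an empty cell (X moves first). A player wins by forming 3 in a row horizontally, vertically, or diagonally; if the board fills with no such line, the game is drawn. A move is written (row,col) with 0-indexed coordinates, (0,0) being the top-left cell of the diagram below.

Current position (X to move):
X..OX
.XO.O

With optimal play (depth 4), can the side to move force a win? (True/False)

p1 X@[X..OX/.XO.O]: (0,1)[XX.OX/.XO.O]-1 (0,2)[X.XOX/.XO.O]-1 (1,0)[X..OX/XXO.O]-1 (1,3)[X..OX/.XOXO]+0*
p2 O@[X..OX/.XOXO]: (0,1)[XO.OX/.XOXO]+0* (0,2)[X.OOX/.XOXO]+0 (1,0)[X..OX/OXOXO]+0
p3 X@[XO.OX/.XOXO]: (0,2)[XOXOX/.XOXO]+0* (1,0)[XO.OX/XXOXO]-1
p4 O@[XOXOX/.XOXO]: (1,0)[XOXOX/OXOXO]+0*
p5 X@[XOXOX/OXOXO] terminal +0; root [X..OX/.XO.O] d4

X winning at [X..OX/.XO.O]: False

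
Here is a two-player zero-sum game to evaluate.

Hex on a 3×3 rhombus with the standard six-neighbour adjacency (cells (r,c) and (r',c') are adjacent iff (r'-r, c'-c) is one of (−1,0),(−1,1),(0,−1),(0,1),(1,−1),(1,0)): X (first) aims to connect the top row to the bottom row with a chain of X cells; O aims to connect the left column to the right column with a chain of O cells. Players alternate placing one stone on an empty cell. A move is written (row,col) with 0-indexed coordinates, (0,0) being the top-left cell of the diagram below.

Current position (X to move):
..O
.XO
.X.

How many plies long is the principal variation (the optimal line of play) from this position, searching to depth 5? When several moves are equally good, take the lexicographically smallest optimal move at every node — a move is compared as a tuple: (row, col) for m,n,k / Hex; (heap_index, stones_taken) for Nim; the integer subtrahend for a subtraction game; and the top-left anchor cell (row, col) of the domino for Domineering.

p1 X@[..O/.XO/.X.]: (0,0)[X.O/.XO/.X.]+1* (0,1)[.XO/.XO/.X.]+1 (1,0)[..O/XXO/.X.]+1 (2,0)[..O/.XO/XX.]-1 (2,2)[..O/.XO/.XX]-1
p2 O@[X.O/.XO/.X.]: (0,1)[XOO/.XO/.X.]-1* (1,0)[X.O/OXO/.X.]-1 (2,0)[X.O/.XO/OX.]-1 (2,2)[X.O/.XO/.XO]-1
p3 X@[XOO/.XO/.X.]: (1,0)[XOO/XXO/.X.]+1* (2,0)[XOO/.XO/XX.]-1 (2,2)[XOO/.XO/.XX]-1
p4 O@[XOO/XXO/.X.] terminal -1; root [..O/.XO/.X.] d5

PV length from [..O/.XO/.X.]: 3 plies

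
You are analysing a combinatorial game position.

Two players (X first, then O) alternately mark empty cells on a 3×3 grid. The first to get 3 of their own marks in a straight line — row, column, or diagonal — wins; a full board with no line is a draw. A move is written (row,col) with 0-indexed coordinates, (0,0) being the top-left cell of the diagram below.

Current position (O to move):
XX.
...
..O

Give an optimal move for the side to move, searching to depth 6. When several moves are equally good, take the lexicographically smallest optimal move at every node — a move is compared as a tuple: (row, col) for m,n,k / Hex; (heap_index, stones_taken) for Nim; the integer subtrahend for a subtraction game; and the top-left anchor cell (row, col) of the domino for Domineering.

[XX./.../..O] O move#1: (0,2):+1/XXO/.../..O*, (1,0):-1/XX./O../..O, (1,1):-1/XX./.O./..O, (1,2):-1/XX./..O/..O, (2,0):-1/XX./.../O.O, (2,1):-1/XX./.../.OO
[XXO/.../..O] X move#2: (1,0):-1/XXO/X../..O*, (1,1):-1/XXO/.X./..O, (1,2):-1/XXO/..X/..O, (2,0):-1/XXO/.../X.O, (2,1):-1/XXO/.../.XO
[XXO/X../..O] O move#3: (1,1):-1/XXO/XO./..O, (1,2):+1/XXO/X.O/..O*, (2,0):+1/XXO/X../O.O, (2,1):-1/XXO/X../.OO
[XXO/X.O/..O] end (terminal -1, X#4); searched XX./.../..O to 6

O's best at [XX./.../..O]: (0,2)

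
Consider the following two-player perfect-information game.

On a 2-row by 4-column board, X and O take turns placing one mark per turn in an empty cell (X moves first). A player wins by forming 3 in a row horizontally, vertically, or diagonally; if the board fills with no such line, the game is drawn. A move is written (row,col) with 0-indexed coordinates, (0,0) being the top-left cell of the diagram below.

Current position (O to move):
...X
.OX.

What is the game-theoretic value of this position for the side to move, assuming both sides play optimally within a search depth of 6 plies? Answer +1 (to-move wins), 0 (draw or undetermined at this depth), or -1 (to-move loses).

p1 O@[...X/.OX.]: (0,0)[O..X/.OX.]+0* (0,1)[.O.X/.OX.]+0 (0,2)[..OX/.OX.]+0 (1,0)[...X/OOX.]+0 (1,3)[...X/.OXO]+0
p2 X@[O..X/.OX.]: (0,1)[OX.X/.OX.]+0* (0,2)[O.XX/.OX.]+0 (1,0)[O..X/XOX.]+0 (1,3)[O..X/.OXX]+0
p3 O@[OX.X/.OX.]: (0,2)[OXOX/.OX.]+0* (1,0)[OX.X/OOX.]-1 (1,3)[OX.X/.OXO]-1
p4 X@[OXOX/.OX.]: (1,0)[OXOX/XOX.]+0* (1,3)[OXOX/.OXX]+0
p5 O@[OXOX/XOX.]: (1,3)[OXOX/XOXO]+0*
p6 X@[OXOX/XOXO] terminal +0; root [...X/.OX.] d6

value(...X/.OX., O) = 0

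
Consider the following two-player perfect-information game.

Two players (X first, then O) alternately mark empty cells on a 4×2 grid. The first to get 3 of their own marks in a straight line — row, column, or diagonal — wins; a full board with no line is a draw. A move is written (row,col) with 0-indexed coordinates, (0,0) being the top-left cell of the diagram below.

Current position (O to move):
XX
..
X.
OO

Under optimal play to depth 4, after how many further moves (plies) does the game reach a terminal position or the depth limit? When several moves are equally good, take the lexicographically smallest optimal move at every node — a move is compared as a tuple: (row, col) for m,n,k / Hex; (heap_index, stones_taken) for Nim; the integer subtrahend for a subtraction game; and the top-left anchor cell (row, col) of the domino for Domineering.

PV length from [XX/../X./OO]: 3 plies

ply 1, O at XX/../X./OO | (1,0)=+0→XX/O./X./OO*; (1,1)=-1→XX/.O/X./OO; (2,1)=-1→XX/../XO/OO
ply 2, X at XX/O./X./OO | (1,1)=+0→XX/OX/X./OO*; (2,1)=+0→XX/O./XX/OO
ply 3, O at XX/OX/X./OO | (2,1)=+0→XX/OX/XO/OO*
ply 4: XX/OX/XO/OO is terminal +0 (X); from XX/../X./OO depth 4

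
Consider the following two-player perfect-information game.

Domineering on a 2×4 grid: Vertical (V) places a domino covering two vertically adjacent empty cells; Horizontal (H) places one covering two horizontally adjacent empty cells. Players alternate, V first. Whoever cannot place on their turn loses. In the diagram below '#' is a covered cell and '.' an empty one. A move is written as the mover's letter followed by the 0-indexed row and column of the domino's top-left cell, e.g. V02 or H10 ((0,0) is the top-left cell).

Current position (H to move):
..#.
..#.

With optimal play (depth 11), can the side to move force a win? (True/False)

[..#./..#.] H move#1: H00:+1/###./..#.*, H10:+1/..#./###.
[###./..#.] V move#2: V03:-1/####/..##*
[####/..##] H move#3: H10:+1/####/####*
[####/####] end (terminal -1, V#4); searched ..#./..#. to 11

H winning at [..#./..#.]: True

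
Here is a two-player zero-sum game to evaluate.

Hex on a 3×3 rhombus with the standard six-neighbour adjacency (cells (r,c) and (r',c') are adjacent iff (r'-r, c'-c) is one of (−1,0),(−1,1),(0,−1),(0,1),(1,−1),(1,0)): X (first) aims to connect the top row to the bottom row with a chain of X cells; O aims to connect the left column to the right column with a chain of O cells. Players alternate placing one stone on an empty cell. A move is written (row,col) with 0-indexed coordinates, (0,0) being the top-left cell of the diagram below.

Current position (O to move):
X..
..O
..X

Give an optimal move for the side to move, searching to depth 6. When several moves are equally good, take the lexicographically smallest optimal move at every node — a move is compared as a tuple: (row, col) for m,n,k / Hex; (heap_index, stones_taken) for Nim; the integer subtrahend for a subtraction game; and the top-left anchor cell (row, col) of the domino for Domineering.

[X../..O/..X] O move#1: (0,1):-1/XO./..O/..X, (0,2):-1/X.O/..O/..X, (1,0):-1/X../O.O/..X, (1,1):+1/X../.OO/..X*, (2,0):+1/X../..O/O.X, (2,1):-1/X../..O/.OX
[X../.OO/..X] X move#2: (0,1):-1/XX./.OO/..X*, (0,2):-1/X.X/.OO/..X, (1,0):-1/X../XOO/..X, (2,0):-1/X../.OO/X.X, (2,1):-1/X../.OO/.XX
[XX./.OO/..X] O move#3: (0,2):+1/XXO/.OO/..X*, (1,0):+1/XX./OOO/..X, (2,0):+1/XX./.OO/O.X, (2,1):+1/XX./.OO/.OX
[XXO/.OO/..X] X move#4: (1,0):-1/XXO/XOO/..X*, (2,0):-1/XXO/.OO/X.X, (2,1):-1/XXO/.OO/.XX
[XXO/XOO/..X] O move#5: (2,0):+1/XXO/XOO/O.X*, (2,1):-1/XXO/XOO/.OX
[XXO/XOO/O.X] end (terminal -1, X#6); searched X../..O/..X to 6

O's best at [X../..O/..X]: (1,1)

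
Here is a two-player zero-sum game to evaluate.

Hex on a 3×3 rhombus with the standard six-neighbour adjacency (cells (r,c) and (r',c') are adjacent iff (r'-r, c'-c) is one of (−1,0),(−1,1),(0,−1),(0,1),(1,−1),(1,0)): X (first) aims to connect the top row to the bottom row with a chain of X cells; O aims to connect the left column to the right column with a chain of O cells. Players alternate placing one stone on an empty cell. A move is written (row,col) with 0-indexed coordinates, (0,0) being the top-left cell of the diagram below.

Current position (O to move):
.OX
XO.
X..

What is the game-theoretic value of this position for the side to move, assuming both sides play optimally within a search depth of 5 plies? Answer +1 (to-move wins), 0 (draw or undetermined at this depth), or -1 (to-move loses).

ply 1, O at .OX/XO./X.. | (0,0)=-1→OOX/XO./X..*; (1,2)=-1→.OX/XOO/X..; (2,1)=-1→.OX/XO./XO.; (2,2)=-1→.OX/XO./X.O
ply 2, X at OOX/XO./X.. | (1,2)=+1→OOX/XOX/X..*; (2,1)=-1→OOX/XO./XX.; (2,2)=-1→OOX/XO./X.X
ply 3, O at OOX/XOX/X.. | (2,1)=-1→OOX/XOX/XO.*; (2,2)=-1→OOX/XOX/X.O
ply 4, X at OOX/XOX/XO. | (2,2)=+1→OOX/XOX/XOX*
ply 5: OOX/XOX/XOX is terminal -1 (O); from .OX/XO./X.. depth 5

value(.OX/XO./X.., O) = -1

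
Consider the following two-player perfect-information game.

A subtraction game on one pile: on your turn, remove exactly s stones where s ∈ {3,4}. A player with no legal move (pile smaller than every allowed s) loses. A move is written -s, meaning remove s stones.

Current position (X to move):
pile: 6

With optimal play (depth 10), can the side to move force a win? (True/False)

X winning at [6]: True

ply 1, X at 6 | -3=-1→3; -4=+1→2*
ply 2: 2 is terminal -1 (O); from 6 depth 10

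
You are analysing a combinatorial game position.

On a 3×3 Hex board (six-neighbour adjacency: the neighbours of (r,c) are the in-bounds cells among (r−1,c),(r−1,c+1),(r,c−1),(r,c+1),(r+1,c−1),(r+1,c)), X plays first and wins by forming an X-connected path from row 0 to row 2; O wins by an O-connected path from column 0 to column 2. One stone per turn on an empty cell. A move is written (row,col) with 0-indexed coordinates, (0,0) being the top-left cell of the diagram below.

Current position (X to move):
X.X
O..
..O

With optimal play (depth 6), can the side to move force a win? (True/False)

ply 1, X at X.X/O../..O | (0,1)=-1→XXX/O../..O; (1,1)=+1→X.X/OX./..O*; (1,2)=-1→X.X/O.X/..O; (2,0)=-1→X.X/O../X.O; (2,1)=+1→X.X/O../.XO
ply 2, O at X.X/OX./..O | (0,1)=-1→XOX/OX./..O*; (1,2)=-1→X.X/OXO/..O; (2,0)=-1→X.X/OX./O.O; (2,1)=-1→X.X/OX./.OO
ply 3, X at XOX/OX./..O | (1,2)=+1→XOX/OXX/..O*; (2,0)=+1→XOX/OX./X.O; (2,1)=+1→XOX/OX./.XO
ply 4, O at XOX/OXX/..O | (2,0)=-1→XOX/OXX/O.O*; (2,1)=-1→XOX/OXX/.OO
ply 5, X at XOX/OXX/O.O | (2,1)=+1→XOX/OXX/OXO*
ply 6: XOX/OXX/OXO is terminal -1 (O); from X.X/O../..O depth 6

X winning at [X.X/O../..O]: True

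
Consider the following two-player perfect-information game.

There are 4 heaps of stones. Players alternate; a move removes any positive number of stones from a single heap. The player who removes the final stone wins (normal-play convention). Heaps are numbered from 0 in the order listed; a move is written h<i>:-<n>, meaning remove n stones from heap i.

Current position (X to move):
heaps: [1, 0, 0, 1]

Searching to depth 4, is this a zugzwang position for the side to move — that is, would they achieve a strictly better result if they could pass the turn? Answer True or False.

zugzwang((1,0,0,1), X) = True

[(1,0,0,1)] X move#1: h0:-1:-1/(0,0,0,1)*, h3:-1:-1/(1,0,0,0)
[(0,0,0,1)] O move#2: h3:-1:+1/(0,0,0,0)*
[(0,0,0,0)] end (terminal -1, X#3); searched (1,0,0,1) to 4
suppose X passes — search the same position with O to move:
pass> [(1,0,0,1)] O move#1: h0:-1:-1/(0,0,0,1)*, h3:-1:-1/(1,0,0,0)
pass> [(0,0,0,1)] X move#2: h3:-1:+1/(0,0,0,0)*
pass> [(0,0,0,0)] end (terminal -1, O#3); searched (1,0,0,1) to 4
for X: play -1, pass +1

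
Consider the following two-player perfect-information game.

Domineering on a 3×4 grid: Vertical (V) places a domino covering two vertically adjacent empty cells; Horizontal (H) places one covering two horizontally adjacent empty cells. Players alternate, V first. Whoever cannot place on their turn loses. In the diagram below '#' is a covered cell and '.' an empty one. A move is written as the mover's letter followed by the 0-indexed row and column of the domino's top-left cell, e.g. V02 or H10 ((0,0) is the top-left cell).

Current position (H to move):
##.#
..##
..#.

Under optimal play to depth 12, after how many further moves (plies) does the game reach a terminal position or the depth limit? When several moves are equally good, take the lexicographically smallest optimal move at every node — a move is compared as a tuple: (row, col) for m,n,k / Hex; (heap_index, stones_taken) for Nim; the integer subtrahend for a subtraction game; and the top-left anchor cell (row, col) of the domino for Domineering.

p1 H@[##.#/..##/..#.]: H10[##.#/####/..#.]+1* H20[##.#/..##/###.]+1
p2 V@[##.#/####/..#.] terminal -1; root [##.#/..##/..#.] d12

PV length from [##.#/..##/..#.]: 1 ply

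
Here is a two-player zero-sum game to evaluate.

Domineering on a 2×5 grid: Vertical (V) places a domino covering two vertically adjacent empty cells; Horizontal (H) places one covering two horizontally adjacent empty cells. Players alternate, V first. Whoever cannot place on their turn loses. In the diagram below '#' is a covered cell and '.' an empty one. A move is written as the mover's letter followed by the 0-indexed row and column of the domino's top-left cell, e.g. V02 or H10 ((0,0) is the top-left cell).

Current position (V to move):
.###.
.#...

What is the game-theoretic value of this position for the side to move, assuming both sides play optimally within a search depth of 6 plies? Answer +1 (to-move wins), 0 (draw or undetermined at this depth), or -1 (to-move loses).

ply 1, V at .###./.#... | V00=-1→####./##...; V04=+1→.####/.#..#*
ply 2, H at .####/.#..# | H12=-1→.####/.####*
ply 3, V at .####/.#### | V00=+1→#####/#####*
ply 4: #####/##### is terminal -1 (H); from .###./.#... depth 6

value(.###./.#..., V) = +1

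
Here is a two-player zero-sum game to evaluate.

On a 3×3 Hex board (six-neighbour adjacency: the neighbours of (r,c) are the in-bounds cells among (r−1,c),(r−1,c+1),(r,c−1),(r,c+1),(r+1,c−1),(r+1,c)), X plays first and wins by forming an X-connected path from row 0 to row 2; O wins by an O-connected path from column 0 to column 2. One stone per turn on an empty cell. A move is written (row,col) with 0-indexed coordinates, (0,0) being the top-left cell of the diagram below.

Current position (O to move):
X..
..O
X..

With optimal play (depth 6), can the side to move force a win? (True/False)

O winning at [X../..O/X..]: False

[X../..O/X..] O move#1: (0,1):-1/XO./..O/X..*, (0,2):-1/X.O/..O/X.., (1,0):-1/X../O.O/X.., (1,1):-1/X../.OO/X.., (2,1):-1/X../..O/XO., (2,2):-1/X../..O/X.O
[XO./..O/X..] X move#2: (0,2):+1/XOX/..O/X..*, (1,0):+1/XO./X.O/X.., (1,1):+1/XO./.XO/X.., (2,1):-1/XO./..O/XX., (2,2):-1/XO./..O/X.X
[XOX/..O/X..] O move#3: (1,0):-1/XOX/O.O/X..*, (1,1):-1/XOX/.OO/X.., (2,1):-1/XOX/..O/XO., (2,2):-1/XOX/..O/X.O
[XOX/O.O/X..] X move#4: (1,1):+1/XOX/OXO/X..*, (2,1):-1/XOX/O.O/XX., (2,2):-1/XOX/O.O/X.X
[XOX/OXO/X..] end (terminal -1, O#5); searched X../..O/X.. to 6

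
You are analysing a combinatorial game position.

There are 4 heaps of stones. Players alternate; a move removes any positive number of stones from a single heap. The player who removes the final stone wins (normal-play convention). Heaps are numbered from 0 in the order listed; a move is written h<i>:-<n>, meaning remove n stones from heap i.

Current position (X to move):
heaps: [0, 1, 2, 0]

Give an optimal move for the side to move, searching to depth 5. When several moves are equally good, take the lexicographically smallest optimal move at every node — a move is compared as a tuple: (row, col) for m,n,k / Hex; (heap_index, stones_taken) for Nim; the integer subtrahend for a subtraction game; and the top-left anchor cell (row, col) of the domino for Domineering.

X's best at [(0,1,2,0)]: h2:-1

[(0,1,2,0)] X move#1: h1:-1:-1/(0,0,2,0), h2:-1:+1/(0,1,1,0)*, h2:-2:-1/(0,1,0,0)
[(0,1,1,0)] O move#2: h1:-1:-1/(0,0,1,0)*, h2:-1:-1/(0,1,0,0)
[(0,0,1,0)] X move#3: h2:-1:+1/(0,0,0,0)*
[(0,0,0,0)] end (terminal -1, O#4); searched (0,1,2,0) to 5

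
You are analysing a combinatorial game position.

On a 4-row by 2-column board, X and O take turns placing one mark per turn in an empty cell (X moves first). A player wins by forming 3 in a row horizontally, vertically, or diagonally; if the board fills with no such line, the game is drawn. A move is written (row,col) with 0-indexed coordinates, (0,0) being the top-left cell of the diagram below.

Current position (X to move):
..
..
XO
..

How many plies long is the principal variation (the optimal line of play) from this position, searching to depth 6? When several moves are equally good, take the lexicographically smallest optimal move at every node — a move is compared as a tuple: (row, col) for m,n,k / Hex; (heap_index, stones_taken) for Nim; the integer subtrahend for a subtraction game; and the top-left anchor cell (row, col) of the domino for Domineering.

p1 X@[../../XO/..]: (0,0)[X./../XO/..]+0 (0,1)[.X/../XO/..]+0 (1,0)[../X./XO/..]+1* (1,1)[../.X/XO/..]+0 (3,0)[../../XO/X.]+0 (3,1)[../../XO/.X]+0
p2 O@[../X./XO/..]: (0,0)[O./X./XO/..]-1* (0,1)[.O/X./XO/..]-1 (1,1)[../XO/XO/..]-1 (3,0)[../X./XO/O.]-1 (3,1)[../X./XO/.O]-1
p3 X@[O./X./XO/..]: (0,1)[OX/X./XO/..]+0 (1,1)[O./XX/XO/..]+0 (3,0)[O./X./XO/X.]+1* (3,1)[O./X./XO/.X]+0
p4 O@[O./X./XO/X.] terminal -1; root [../../XO/..] d6

PV length from [../../XO/..]: 3 plies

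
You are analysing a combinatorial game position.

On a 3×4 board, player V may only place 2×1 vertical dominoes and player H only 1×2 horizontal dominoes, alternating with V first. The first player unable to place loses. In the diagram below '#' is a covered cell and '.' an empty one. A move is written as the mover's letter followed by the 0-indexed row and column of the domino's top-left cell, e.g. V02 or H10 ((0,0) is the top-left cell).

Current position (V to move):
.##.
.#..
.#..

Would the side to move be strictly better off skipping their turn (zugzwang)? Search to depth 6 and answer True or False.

zugzwang(.##./.#../.#.., V) = False

p1 V@[.##./.#../.#..]: V00[###./##../.#..]-1 V03[.###/.#.#/.#..]+1* V10[.##./##../##..]-1 V12[.##./.##./.##.]+1 V13[.##./.#.#/.#.#]+1
p2 H@[.###/.#.#/.#..]: H22[.###/.#.#/.###]-1*
p3 V@[.###/.#.#/.###]: V00[####/##.#/.###]+1* V10[.###/##.#/####]+1
p4 H@[####/##.#/.###] terminal -1; root [.##./.#../.#..] d6
suppose V passes — search the same position with H to move:
pass> p1 H@[.##./.#../.#..]: H12[.##./.###/.#..]+1* H22[.##./.#../.###]-1
pass> p2 V@[.##./.###/.#..]: V00[###./####/.#..]-1* V10[.##./####/##..]-1
pass> p3 H@[###./####/.#..]: H22[###./####/.###]+1*
pass> p4 V@[###./####/.###] terminal -1; root [.##./.#../.#..] d6
for V: play +1, pass -1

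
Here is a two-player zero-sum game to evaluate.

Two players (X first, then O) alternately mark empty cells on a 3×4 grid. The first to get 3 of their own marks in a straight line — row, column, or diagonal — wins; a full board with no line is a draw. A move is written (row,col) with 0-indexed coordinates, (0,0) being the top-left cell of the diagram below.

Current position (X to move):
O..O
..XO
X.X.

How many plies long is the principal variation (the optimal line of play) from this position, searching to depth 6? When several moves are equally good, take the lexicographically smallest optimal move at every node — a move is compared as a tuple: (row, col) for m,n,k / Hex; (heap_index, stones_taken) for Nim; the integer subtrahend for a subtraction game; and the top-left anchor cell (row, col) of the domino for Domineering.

ply 1, X at O..O/..XO/X.X. | (0,1)=-1→OX.O/..XO/X.X.; (0,2)=+1→O.XO/..XO/X.X.*; (1,0)=-1→O..O/X.XO/X.X.; (1,1)=-1→O..O/.XXO/X.X.; (2,1)=+1→O..O/..XO/XXX.; (2,3)=+1→O..O/..XO/X.XX
ply 2: O.XO/..XO/X.X. is terminal -1 (O); from O..O/..XO/X.X. depth 6

PV length from [O..O/..XO/X.X.]: 1 ply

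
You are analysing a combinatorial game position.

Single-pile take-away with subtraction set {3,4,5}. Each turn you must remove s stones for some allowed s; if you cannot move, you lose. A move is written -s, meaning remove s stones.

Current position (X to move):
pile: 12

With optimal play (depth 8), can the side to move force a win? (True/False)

X winning at [12]: True

ply 1, X at 12 | -3=+1→9*; -4=+1→8; -5=-1→7
ply 2, O at 9 | -3=-1→6*; -4=-1→5; -5=-1→4
ply 3, X at 6 | -3=-1→3; -4=+1→2*; -5=+1→1
ply 4: 2 is terminal -1 (O); from 12 depth 8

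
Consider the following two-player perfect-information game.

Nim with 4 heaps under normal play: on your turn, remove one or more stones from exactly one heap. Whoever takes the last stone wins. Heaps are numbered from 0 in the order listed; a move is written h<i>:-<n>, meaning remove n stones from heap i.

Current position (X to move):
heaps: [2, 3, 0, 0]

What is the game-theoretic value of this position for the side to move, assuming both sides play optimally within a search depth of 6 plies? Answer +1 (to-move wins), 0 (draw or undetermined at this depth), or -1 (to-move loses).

p1 X@[(2,3,0,0)]: h0:-1[(1,3,0,0)]-1 h0:-2[(0,3,0,0)]-1 h1:-1[(2,2,0,0)]+1* h1:-2[(2,1,0,0)]-1 h1:-3[(2,0,0,0)]-1
p2 O@[(2,2,0,0)]: h0:-1[(1,2,0,0)]-1* h0:-2[(0,2,0,0)]-1 h1:-1[(2,1,0,0)]-1 h1:-2[(2,0,0,0)]-1
p3 X@[(1,2,0,0)]: h0:-1[(0,2,0,0)]-1 h1:-1[(1,1,0,0)]+1* h1:-2[(1,0,0,0)]-1
p4 O@[(1,1,0,0)]: h0:-1[(0,1,0,0)]-1* h1:-1[(1,0,0,0)]-1
p5 X@[(0,1,0,0)]: h1:-1[(0,0,0,0)]+1*
p6 O@[(0,0,0,0)] terminal -1; root [(2,3,0,0)] d6

value((2,3,0,0), X) = +1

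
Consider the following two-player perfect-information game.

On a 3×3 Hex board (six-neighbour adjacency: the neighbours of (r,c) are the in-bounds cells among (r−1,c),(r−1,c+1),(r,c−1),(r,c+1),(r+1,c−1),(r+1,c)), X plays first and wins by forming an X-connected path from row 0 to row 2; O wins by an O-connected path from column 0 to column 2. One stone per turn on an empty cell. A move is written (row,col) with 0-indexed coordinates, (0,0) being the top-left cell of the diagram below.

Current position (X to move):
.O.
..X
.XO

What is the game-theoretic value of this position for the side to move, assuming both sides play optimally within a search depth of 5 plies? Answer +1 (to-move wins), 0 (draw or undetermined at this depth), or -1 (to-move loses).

ply 1, X at .O./..X/.XO | (0,0)=+1→XO./..X/.XO*; (0,2)=+1→.OX/..X/.XO; (1,0)=+1→.O./X.X/.XO; (1,1)=-1→.O./.XX/.XO; (2,0)=-1→.O./..X/XXO
ply 2, O at XO./..X/.XO | (0,2)=-1→XOO/..X/.XO*; (1,0)=-1→XO./O.X/.XO; (1,1)=-1→XO./.OX/.XO; (2,0)=-1→XO./..X/OXO
ply 3, X at XOO/..X/.XO | (1,0)=+1→XOO/X.X/.XO*; (1,1)=-1→XOO/.XX/.XO; (2,0)=-1→XOO/..X/XXO
ply 4, O at XOO/X.X/.XO | (1,1)=-1→XOO/XOX/.XO*; (2,0)=-1→XOO/X.X/OXO
ply 5, X at XOO/XOX/.XO | (2,0)=+1→XOO/XOX/XXO*
ply 6: XOO/XOX/XXO is terminal -1 (O); from .O./..X/.XO depth 5

value(.O./..X/.XO, X) = +1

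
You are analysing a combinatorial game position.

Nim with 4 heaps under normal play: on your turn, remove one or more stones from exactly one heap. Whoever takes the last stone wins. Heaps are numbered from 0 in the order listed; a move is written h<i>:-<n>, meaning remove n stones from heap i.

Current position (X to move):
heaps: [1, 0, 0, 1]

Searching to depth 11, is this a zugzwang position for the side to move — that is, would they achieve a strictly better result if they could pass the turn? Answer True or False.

zugzwang((1,0,0,1), X) = True

ply 1, X at (1,0,0,1) | h0:-1=-1→(0,0,0,1)*; h3:-1=-1→(1,0,0,0)
ply 2, O at (0,0,0,1) | h3:-1=+1→(0,0,0,0)*
ply 3: (0,0,0,0) is terminal -1 (X); from (1,0,0,1) depth 11
pass branch (O moves first from the same position):
  | ply 1, O at (1,0,0,1) | h0:-1=-1→(0,0,0,1)*; h3:-1=-1→(1,0,0,0)
  | ply 2, X at (0,0,0,1) | h3:-1=+1→(0,0,0,0)*
  | ply 3: (0,0,0,0) is terminal -1 (O); from (1,0,0,1) depth 11
X moving scores -1; X passing scores +1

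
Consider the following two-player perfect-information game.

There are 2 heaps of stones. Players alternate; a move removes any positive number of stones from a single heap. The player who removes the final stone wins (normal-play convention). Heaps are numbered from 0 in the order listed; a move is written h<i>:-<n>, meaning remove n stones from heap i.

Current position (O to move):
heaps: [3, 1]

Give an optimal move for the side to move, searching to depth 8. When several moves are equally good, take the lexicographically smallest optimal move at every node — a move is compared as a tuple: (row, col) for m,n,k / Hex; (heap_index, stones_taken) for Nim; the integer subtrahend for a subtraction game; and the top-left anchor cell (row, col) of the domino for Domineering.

O's best at [(3,1)]: h0:-2

p1 O@[(3,1)]: h0:-1[(2,1)]-1 h0:-2[(1,1)]+1* h0:-3[(0,1)]-1 h1:-1[(3,0)]-1
p2 X@[(1,1)]: h0:-1[(0,1)]-1* h1:-1[(1,0)]-1
p3 O@[(0,1)]: h1:-1[(0,0)]+1*
p4 X@[(0,0)] terminal -1; root [(3,1)] d8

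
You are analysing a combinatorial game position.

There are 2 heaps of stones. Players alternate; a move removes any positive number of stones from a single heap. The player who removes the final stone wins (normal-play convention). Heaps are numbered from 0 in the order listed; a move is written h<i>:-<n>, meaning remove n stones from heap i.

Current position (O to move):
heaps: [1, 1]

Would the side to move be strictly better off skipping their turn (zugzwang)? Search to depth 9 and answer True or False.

[(1,1)] O move#1: h0:-1:-1/(0,1)*, h1:-1:-1/(1,0)
[(0,1)] X move#2: h1:-1:+1/(0,0)*
[(0,0)] end (terminal -1, O#3); searched (1,1) to 9
if O skipped the turn, X would face:
~ [(1,1)] X move#1: h0:-1:-1/(0,1)*, h1:-1:-1/(1,0)
~ [(0,1)] O move#2: h1:-1:+1/(0,0)*
~ [(0,0)] end (terminal -1, X#3); searched (1,1) to 9
compare (O): move=-1 vs pass=+1

zugzwang((1,1), O) = True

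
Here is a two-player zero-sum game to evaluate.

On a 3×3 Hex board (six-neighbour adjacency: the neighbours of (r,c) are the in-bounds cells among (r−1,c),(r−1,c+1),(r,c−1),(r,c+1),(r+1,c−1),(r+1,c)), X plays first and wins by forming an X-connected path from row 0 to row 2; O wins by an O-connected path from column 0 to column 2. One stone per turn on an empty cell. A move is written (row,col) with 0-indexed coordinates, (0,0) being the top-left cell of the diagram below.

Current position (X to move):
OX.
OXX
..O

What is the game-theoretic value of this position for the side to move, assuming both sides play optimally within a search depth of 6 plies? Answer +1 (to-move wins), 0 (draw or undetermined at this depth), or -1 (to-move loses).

ply 1, X at OX./OXX/..O | (0,2)=+1→OXX/OXX/..O*; (2,0)=+1→OX./OXX/X.O; (2,1)=+1→OX./OXX/.XO
ply 2, O at OXX/OXX/..O | (2,0)=-1→OXX/OXX/O.O*; (2,1)=-1→OXX/OXX/.OO
ply 3, X at OXX/OXX/O.O | (2,1)=+1→OXX/OXX/OXO*
ply 4: OXX/OXX/OXO is terminal -1 (O); from OX./OXX/..O depth 6

value(OX./OXX/..O, X) = +1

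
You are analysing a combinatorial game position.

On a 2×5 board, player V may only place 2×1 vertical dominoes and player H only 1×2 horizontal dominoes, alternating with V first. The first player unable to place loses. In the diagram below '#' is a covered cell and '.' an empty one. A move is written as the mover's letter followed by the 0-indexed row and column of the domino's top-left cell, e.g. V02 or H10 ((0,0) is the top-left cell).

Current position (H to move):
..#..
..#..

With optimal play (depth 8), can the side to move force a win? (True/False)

[..#../..#..] H move#1: H00:-1/###../..#..*, H03:-1/..###/..#.., H10:-1/..#../###.., H13:-1/..#../..###
[###../..#..] V move#2: V03:+1/####./..##.*, V04:+1/###.#/..#.#
[####./..##.] H move#3: H10:-1/####./####.*
[####./####.] V move#4: V04:+1/#####/#####*
[#####/#####] end (terminal -1, H#5); searched ..#../..#.. to 8

H winning at [..#../..#..]: False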